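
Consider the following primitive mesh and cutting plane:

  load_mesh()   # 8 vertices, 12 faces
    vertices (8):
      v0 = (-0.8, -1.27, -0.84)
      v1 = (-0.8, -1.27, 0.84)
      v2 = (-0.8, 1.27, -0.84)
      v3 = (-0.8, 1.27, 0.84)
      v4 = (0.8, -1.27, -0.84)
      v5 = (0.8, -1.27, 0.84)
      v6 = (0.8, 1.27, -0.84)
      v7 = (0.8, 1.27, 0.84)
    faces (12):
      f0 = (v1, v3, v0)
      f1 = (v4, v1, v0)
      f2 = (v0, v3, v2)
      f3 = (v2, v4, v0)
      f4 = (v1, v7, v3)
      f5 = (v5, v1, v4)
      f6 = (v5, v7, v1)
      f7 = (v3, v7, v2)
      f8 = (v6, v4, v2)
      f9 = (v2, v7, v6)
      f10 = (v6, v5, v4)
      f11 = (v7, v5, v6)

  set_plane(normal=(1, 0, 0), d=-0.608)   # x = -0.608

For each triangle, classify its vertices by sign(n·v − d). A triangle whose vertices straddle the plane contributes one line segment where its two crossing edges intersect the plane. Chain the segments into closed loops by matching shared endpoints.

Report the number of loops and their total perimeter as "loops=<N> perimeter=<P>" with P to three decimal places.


Straddling triangles (8 of 12):
  (v4,v1,v0) [+--] → (-0.608, -1.27, 0.6384)–(-0.608, -1.27, -0.84)  len=1.4784
  (v2,v4,v0) [-+-] → (-0.608, 0.9652, -0.84)–(-0.608, -1.27, -0.84)  len=2.2352
  (v1,v7,v3) [-+-] → (-0.608, -0.9652, 0.84)–(-0.608, 1.27, 0.84)  len=2.2352
  (v5,v1,v4) [+-+] → (-0.608, -1.27, 0.84)–(-0.608, -1.27, 0.6384)  len=0.2016
  (v5,v7,v1) [++-] → (-0.608, -0.9652, 0.84)–(-0.608, -1.27, 0.84)  len=0.3048
  (v3,v7,v2) [-+-] → (-0.608, 1.27, 0.84)–(-0.608, 1.27, -0.6384)  len=1.4784
  (v6,v4,v2) [++-] → (-0.608, 0.9652, -0.84)–(-0.608, 1.27, -0.84)  len=0.3048
  (v2,v7,v6) [-++] → (-0.608, 1.27, -0.6384)–(-0.608, 1.27, -0.84)  len=0.2016

Chained into 1 loop(s):
  loop 1: 8 segments, perimeter = 8.4400
Total perimeter = 8.440

loops=1 perimeter=8.440


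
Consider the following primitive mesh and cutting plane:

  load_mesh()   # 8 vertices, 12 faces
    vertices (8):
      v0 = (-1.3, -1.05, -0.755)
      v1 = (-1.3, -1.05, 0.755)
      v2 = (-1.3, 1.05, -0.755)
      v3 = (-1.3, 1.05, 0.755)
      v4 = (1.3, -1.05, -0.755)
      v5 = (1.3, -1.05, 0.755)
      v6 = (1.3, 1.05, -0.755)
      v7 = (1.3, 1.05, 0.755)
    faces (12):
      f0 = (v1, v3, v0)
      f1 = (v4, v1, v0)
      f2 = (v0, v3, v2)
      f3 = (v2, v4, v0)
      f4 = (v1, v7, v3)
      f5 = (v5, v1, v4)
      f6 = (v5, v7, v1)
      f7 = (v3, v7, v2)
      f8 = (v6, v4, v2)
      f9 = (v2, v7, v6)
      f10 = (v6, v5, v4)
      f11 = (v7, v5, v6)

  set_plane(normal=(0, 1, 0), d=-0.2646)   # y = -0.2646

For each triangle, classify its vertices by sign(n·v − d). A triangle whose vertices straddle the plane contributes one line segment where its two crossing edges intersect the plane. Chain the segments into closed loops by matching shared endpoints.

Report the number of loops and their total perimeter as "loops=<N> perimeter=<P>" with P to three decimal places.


loops=1 perimeter=8.220

Straddling triangles (8 of 12):
  (v1,v3,v0) [-+-] → (-1.3, -0.2646, 0.755)–(-1.3, -0.2646, -0.19026)  len=0.9453
  (v0,v3,v2) [-++] → (-1.3, -0.2646, -0.19026)–(-1.3, -0.2646, -0.755)  len=0.5647
  (v2,v4,v0) [+--] → (0.3276, -0.2646, -0.755)–(-1.3, -0.2646, -0.755)  len=1.6276
  (v1,v7,v3) [-++] → (-0.3276, -0.2646, 0.755)–(-1.3, -0.2646, 0.755)  len=0.9724
  (v5,v7,v1) [-+-] → (1.3, -0.2646, 0.755)–(-0.3276, -0.2646, 0.755)  len=1.6276
  (v6,v4,v2) [+-+] → (1.3, -0.2646, -0.755)–(0.3276, -0.2646, -0.755)  len=0.9724
  (v6,v5,v4) [+--] → (1.3, -0.2646, 0.19026)–(1.3, -0.2646, -0.755)  len=0.9453
  (v7,v5,v6) [+-+] → (1.3, -0.2646, 0.755)–(1.3, -0.2646, 0.19026)  len=0.5647

Chained into 1 loop(s):
  loop 1: 8 segments, perimeter = 8.2200
Total perimeter = 8.220


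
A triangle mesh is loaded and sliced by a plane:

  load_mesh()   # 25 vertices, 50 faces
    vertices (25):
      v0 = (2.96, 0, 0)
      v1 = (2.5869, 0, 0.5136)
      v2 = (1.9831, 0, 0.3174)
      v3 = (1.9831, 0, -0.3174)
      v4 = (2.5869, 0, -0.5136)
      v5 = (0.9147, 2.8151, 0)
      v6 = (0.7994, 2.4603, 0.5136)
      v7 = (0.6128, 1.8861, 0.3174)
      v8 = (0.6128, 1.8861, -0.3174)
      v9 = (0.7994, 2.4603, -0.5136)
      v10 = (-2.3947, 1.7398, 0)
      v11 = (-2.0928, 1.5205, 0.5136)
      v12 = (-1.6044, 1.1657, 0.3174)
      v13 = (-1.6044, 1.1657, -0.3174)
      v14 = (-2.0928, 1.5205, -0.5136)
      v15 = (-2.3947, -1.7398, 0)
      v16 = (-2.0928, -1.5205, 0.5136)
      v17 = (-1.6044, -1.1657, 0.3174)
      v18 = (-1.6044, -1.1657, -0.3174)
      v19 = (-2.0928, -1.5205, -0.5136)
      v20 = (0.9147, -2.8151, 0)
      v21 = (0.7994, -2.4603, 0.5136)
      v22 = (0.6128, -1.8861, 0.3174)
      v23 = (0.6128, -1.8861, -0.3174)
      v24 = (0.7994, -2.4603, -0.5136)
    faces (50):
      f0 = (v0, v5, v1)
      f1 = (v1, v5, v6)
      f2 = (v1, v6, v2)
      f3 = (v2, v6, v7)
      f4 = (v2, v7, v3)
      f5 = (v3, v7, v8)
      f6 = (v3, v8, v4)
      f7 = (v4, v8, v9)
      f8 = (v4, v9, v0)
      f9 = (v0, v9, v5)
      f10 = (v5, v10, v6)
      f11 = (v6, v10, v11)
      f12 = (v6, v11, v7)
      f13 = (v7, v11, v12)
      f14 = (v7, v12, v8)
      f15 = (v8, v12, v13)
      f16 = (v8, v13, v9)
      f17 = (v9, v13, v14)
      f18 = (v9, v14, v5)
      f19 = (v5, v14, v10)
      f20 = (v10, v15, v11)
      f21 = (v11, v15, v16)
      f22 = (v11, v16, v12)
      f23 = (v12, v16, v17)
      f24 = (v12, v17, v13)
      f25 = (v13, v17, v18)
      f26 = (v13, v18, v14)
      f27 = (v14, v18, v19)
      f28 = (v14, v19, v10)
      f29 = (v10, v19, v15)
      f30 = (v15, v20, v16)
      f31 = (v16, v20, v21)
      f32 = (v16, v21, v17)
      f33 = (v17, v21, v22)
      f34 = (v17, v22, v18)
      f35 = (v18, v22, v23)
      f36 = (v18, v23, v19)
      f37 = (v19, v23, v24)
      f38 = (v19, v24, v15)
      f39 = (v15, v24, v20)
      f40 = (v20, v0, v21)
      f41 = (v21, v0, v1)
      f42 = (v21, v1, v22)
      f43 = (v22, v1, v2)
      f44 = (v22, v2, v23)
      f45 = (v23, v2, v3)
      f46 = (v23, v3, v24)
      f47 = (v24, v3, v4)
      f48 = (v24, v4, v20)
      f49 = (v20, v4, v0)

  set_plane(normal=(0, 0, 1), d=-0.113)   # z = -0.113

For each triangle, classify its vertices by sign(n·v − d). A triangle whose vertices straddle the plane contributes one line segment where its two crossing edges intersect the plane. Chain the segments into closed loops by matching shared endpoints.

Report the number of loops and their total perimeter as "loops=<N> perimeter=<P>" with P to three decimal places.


loops=2 perimeter=28.572

Straddling triangles (20 of 50):
  (v2,v7,v3) [++-] → (1.54188, 0.607308, -0.113)–(1.9831, 0, -0.113)  len=0.7507
  (v3,v7,v8) [-+-] → (1.54188, 0.607308, -0.113)–(0.6128, 1.8861, -0.113)  len=1.5807
  (v4,v9,v0) [--+] → (2.48463, 0.541304, -0.113)–(2.87791, 0, -0.113)  len=0.6691
  (v0,v9,v5) [+-+] → (2.48463, 0.541304, -0.113)–(0.889332, 2.73704, -0.113)  len=2.7141
  (v7,v12,v8) [++-] → (-0.101119, 1.65414, -0.113)–(0.6128, 1.8861, -0.113)  len=0.7507
  (v8,v12,v13) [-+-] → (-0.101119, 1.65414, -0.113)–(-1.6044, 1.1657, -0.113)  len=1.5806
  (v9,v14,v5) [--+] → (0.253003, 2.53027, -0.113)–(0.889332, 2.73704, -0.113)  len=0.6691
  (v5,v14,v10) [+-+] → (0.253003, 2.53027, -0.113)–(-2.32828, 1.69155, -0.113)  len=2.7141
  (v12,v17,v13) [++-] → (-1.6044, 0.41501, -0.113)–(-1.6044, 1.1657, -0.113)  len=0.7507
  (v13,v17,v18) [-+-] → (-1.6044, 0.41501, -0.113)–(-1.6044, -1.1657, -0.113)  len=1.5807
  (v14,v19,v10) [--+] → (-2.32828, 1.02248, -0.113)–(-2.32828, 1.69155, -0.113)  len=0.6691
  (v10,v19,v15) [+-+] → (-2.32828, 1.02248, -0.113)–(-2.32828, -1.69155, -0.113)  len=2.7140
  (v17,v22,v18) [++-] → (-0.890481, -1.39766, -0.113)–(-1.6044, -1.1657, -0.113)  len=0.7507
  (v18,v22,v23) [-+-] → (-0.890481, -1.39766, -0.113)–(0.6128, -1.8861, -0.113)  len=1.5806
  (v19,v24,v15) [--+] → (-1.69195, -1.89832, -0.113)–(-2.32828, -1.69155, -0.113)  len=0.6691
  (v15,v24,v20) [+-+] → (-1.69195, -1.89832, -0.113)–(0.889332, -2.73704, -0.113)  len=2.7141
  (v22,v2,v23) [++-] → (1.05402, -1.27879, -0.113)–(0.6128, -1.8861, -0.113)  len=0.7507
  (v23,v2,v3) [-+-] → (1.05402, -1.27879, -0.113)–(1.9831, 0, -0.113)  len=1.5807
  (v24,v4,v20) [--+] → (1.28261, -2.19573, -0.113)–(0.889332, -2.73704, -0.113)  len=0.6691
  (v20,v4,v0) [+-+] → (1.28261, -2.19573, -0.113)–(2.87791, 0, -0.113)  len=2.7141

Chained into 2 loop(s):
  loop 1: 10 segments, perimeter = 11.6567
  loop 2: 10 segments, perimeter = 16.9158
Total perimeter = 28.572


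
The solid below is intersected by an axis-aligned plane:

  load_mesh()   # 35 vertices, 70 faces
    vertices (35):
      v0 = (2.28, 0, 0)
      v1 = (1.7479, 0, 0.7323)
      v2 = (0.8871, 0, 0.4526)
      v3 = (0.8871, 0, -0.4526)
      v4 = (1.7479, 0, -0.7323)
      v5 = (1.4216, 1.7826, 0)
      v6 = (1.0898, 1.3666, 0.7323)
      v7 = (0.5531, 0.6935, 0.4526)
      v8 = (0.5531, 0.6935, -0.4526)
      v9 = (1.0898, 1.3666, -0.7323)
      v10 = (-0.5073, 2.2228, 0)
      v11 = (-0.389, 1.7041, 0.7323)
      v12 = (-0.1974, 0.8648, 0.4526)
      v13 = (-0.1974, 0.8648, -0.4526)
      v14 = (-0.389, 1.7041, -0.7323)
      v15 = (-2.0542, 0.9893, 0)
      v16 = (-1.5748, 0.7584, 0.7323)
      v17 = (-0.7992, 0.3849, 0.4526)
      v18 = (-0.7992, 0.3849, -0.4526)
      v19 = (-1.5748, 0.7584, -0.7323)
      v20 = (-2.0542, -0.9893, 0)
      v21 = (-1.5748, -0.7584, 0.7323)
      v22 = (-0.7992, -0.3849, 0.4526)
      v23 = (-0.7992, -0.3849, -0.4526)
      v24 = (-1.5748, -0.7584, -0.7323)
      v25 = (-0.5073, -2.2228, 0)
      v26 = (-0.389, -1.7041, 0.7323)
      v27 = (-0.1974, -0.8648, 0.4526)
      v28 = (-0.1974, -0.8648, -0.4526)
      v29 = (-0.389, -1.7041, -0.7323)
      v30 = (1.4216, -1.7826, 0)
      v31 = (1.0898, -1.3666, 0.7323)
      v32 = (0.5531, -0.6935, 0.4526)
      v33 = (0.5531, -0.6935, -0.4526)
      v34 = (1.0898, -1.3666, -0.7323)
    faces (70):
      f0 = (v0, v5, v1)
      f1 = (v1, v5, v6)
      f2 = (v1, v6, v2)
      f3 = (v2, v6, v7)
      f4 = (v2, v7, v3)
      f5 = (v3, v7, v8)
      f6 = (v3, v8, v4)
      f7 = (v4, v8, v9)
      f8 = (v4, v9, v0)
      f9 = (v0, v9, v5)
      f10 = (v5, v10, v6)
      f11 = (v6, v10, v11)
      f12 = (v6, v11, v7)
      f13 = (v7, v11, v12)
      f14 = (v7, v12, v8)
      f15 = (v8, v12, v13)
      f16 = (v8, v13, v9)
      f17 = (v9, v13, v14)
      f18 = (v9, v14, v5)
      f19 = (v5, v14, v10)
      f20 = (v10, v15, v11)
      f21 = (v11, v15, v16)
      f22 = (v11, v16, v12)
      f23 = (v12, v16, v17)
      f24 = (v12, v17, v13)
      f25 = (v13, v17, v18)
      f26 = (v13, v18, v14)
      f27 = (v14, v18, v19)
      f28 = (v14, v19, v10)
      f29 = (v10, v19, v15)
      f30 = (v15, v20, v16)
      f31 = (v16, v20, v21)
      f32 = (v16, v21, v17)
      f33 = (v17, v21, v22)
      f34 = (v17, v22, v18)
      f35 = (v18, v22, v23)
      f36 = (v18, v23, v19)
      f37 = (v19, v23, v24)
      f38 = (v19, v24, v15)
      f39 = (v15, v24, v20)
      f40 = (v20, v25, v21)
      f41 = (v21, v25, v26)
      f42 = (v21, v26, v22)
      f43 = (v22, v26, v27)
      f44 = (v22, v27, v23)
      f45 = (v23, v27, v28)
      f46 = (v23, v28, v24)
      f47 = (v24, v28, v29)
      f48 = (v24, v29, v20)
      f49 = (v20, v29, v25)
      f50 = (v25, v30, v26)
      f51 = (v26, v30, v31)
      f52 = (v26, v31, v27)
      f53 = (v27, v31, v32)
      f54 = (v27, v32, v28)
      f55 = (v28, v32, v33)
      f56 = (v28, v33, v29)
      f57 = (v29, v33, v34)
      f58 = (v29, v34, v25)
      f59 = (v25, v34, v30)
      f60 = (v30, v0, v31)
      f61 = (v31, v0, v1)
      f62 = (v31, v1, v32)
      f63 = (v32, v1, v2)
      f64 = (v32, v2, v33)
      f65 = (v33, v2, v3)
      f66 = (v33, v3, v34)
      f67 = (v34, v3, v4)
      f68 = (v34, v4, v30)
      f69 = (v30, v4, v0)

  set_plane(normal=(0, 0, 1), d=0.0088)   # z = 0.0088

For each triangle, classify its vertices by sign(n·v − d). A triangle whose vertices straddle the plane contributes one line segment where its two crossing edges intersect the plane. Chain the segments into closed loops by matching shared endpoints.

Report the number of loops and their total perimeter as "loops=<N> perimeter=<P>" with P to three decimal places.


Straddling triangles (28 of 70):
  (v0,v5,v1) [--+] → (1.42552, 1.76118, 0.0088)–(2.27361, 0, 0.0088)  len=1.9547
  (v1,v5,v6) [+-+] → (1.42552, 1.76118, 0.0088)–(1.41761, 1.7776, 0.0088)  len=0.0182
  (v2,v7,v3) [++-] → (0.716853, 0.353492, 0.0088)–(0.8871, 0, 0.0088)  len=0.3924
  (v3,v7,v8) [-+-] → (0.716853, 0.353492, 0.0088)–(0.5531, 0.6935, 0.0088)  len=0.3774
  (v5,v10,v6) [--+] → (-0.488108, 2.21251, 0.0088)–(1.41761, 1.7776, 0.0088)  len=1.9547
  (v6,v10,v11) [+-+] → (-0.488108, 2.21251, 0.0088)–(-0.505878, 2.21657, 0.0088)  len=0.0182
  (v7,v12,v8) [++-] → (0.170554, 0.780815, 0.0088)–(0.5531, 0.6935, 0.0088)  len=0.3924
  (v8,v12,v13) [-+-] → (0.170554, 0.780815, 0.0088)–(-0.1974, 0.8648, 0.0088)  len=0.3774
  (v10,v15,v11) [--+] → (-2.03419, 0.99789, 0.0088)–(-0.505878, 2.21657, 0.0088)  len=1.9547
  (v11,v15,v16) [+-+] → (-2.03419, 0.99789, 0.0088)–(-2.04844, 0.986525, 0.0088)  len=0.0182
  (v12,v17,v13) [++-] → (-0.50415, 0.620185, 0.0088)–(-0.1974, 0.8648, 0.0088)  len=0.3923
  (v13,v17,v18) [-+-] → (-0.50415, 0.620185, 0.0088)–(-0.7992, 0.3849, 0.0088)  len=0.3774
  (v15,v20,v16) [--+] → (-2.04844, -0.968298, 0.0088)–(-2.04844, 0.986525, 0.0088)  len=1.9548
  (v16,v20,v21) [+-+] → (-2.04844, -0.968298, 0.0088)–(-2.04844, -0.986525, 0.0088)  len=0.0182
  (v17,v22,v18) [++-] → (-0.7992, -0.00748369, 0.0088)–(-0.7992, 0.3849, 0.0088)  len=0.3924
  (v18,v22,v23) [-+-] → (-0.7992, -0.00748369, 0.0088)–(-0.7992, -0.3849, 0.0088)  len=0.3774
  (v20,v25,v21) [--+] → (-0.520128, -2.2052, 0.0088)–(-2.04844, -0.986525, 0.0088)  len=1.9547
  (v21,v25,v26) [+-+] → (-0.520128, -2.2052, 0.0088)–(-0.505878, -2.21657, 0.0088)  len=0.0182
  (v22,v27,v23) [++-] → (-0.49245, -0.629515, 0.0088)–(-0.7992, -0.3849, 0.0088)  len=0.3923
  (v23,v27,v28) [-+-] → (-0.49245, -0.629515, 0.0088)–(-0.1974, -0.8648, 0.0088)  len=0.3774
  (v25,v30,v26) [--+] → (1.39984, -1.78166, 0.0088)–(-0.505878, -2.21657, 0.0088)  len=1.9547
  (v26,v30,v31) [+-+] → (1.39984, -1.78166, 0.0088)–(1.41761, -1.7776, 0.0088)  len=0.0182
  (v27,v32,v28) [++-] → (0.185146, -0.777485, 0.0088)–(-0.1974, -0.8648, 0.0088)  len=0.3924
  (v28,v32,v33) [-+-] → (0.185146, -0.777485, 0.0088)–(0.5531, -0.6935, 0.0088)  len=0.3774
  (v30,v0,v31) [--+] → (2.2657, -0.0164223, 0.0088)–(1.41761, -1.7776, 0.0088)  len=1.9547
  (v31,v0,v1) [+-+] → (2.2657, -0.0164223, 0.0088)–(2.27361, 0, 0.0088)  len=0.0182
  (v32,v2,v33) [++-] → (0.723347, -0.340008, 0.0088)–(0.5531, -0.6935, 0.0088)  len=0.3924
  (v33,v2,v3) [-+-] → (0.723347, -0.340008, 0.0088)–(0.8871, 0, 0.0088)  len=0.3774

Chained into 2 loop(s):
  loop 1: 14 segments, perimeter = 13.8108
  loop 2: 14 segments, perimeter = 5.3883
Total perimeter = 19.199

loops=2 perimeter=19.199


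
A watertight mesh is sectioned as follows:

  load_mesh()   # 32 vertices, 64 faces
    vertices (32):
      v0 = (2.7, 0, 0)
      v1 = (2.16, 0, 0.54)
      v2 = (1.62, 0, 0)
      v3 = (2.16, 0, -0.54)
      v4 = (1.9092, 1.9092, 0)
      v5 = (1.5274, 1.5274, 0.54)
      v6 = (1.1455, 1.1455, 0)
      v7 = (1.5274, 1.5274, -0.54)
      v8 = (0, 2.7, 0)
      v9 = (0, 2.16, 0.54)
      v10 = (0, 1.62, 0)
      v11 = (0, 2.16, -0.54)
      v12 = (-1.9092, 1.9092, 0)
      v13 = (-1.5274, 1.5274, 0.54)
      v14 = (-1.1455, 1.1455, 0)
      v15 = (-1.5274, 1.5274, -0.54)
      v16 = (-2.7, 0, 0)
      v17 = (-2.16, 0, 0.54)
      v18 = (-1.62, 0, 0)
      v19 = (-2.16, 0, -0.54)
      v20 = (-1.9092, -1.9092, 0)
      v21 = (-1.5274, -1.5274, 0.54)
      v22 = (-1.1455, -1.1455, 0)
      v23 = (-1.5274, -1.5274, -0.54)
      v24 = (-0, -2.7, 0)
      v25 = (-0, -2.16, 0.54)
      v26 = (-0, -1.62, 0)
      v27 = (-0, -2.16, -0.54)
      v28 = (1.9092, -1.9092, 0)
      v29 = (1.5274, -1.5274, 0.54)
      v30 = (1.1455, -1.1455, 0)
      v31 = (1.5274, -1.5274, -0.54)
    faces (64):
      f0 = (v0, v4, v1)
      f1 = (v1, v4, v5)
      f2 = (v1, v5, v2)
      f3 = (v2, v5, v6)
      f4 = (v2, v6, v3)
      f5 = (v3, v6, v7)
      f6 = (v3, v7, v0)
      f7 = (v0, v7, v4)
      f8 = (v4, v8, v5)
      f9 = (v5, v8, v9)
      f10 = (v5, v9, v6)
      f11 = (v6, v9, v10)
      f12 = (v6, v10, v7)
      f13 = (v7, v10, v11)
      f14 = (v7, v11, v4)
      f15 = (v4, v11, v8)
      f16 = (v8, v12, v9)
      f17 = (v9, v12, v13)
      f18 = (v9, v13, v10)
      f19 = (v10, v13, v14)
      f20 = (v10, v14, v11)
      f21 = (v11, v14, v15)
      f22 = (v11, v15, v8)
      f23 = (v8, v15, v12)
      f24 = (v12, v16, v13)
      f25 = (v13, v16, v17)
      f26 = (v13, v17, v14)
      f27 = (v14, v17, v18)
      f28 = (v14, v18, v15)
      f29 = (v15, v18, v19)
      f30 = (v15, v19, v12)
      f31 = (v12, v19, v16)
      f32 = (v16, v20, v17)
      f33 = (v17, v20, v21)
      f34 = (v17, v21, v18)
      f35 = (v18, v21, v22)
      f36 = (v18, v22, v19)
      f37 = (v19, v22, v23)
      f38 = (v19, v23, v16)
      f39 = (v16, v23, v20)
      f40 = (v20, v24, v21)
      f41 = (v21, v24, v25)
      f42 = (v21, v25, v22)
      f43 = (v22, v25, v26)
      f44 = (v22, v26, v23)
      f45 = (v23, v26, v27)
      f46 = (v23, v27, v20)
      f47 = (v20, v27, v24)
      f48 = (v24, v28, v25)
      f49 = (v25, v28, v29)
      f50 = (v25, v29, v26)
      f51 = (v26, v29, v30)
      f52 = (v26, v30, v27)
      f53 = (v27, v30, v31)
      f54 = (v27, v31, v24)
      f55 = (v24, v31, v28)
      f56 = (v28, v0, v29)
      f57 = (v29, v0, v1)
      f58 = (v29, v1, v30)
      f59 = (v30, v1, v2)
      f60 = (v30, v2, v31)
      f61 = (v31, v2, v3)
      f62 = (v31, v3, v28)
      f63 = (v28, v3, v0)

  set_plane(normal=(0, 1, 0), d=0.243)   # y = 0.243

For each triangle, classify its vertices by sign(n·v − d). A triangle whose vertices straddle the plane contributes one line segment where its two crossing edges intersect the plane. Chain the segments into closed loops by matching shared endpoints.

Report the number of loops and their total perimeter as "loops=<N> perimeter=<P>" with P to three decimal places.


loops=2 perimeter=6.109

Straddling triangles (16 of 64):
  (v0,v4,v1) [-+-] → (2.59935, 0.243, 0)–(2.12808, 0.243, 0.47127)  len=0.6665
  (v1,v4,v5) [-++] → (2.12808, 0.243, 0.47127)–(2.05936, 0.243, 0.54)  len=0.0972
  (v1,v5,v2) [-+-] → (2.05936, 0.243, 0.54)–(1.60527, 0.243, 0.0859107)  len=0.6422
  (v2,v5,v6) [-++] → (1.60527, 0.243, 0.0859107)–(1.51934, 0.243, 0)  len=0.1215
  (v2,v6,v3) [-+-] → (1.51934, 0.243, 0)–(1.94479, 0.243, -0.425447)  len=0.6017
  (v3,v6,v7) [-++] → (1.94479, 0.243, -0.425447)–(2.05936, 0.243, -0.54)  len=0.1620
  (v3,v7,v0) [-+-] → (2.05936, 0.243, -0.54)–(2.51345, 0.243, -0.0859107)  len=0.6422
  (v0,v7,v4) [-++] → (2.51345, 0.243, -0.0859107)–(2.59935, 0.243, 0)  len=0.1215
  (v12,v16,v13) [+-+] → (-2.59935, 0.243, 0)–(-2.51345, 0.243, 0.0859107)  len=0.1215
  (v13,v16,v17) [+--] → (-2.51345, 0.243, 0.0859107)–(-2.05936, 0.243, 0.54)  len=0.6422
  (v13,v17,v14) [+-+] → (-2.05936, 0.243, 0.54)–(-1.94479, 0.243, 0.425447)  len=0.1620
  (v14,v17,v18) [+--] → (-1.94479, 0.243, 0.425447)–(-1.51934, 0.243, 0)  len=0.6017
  (v14,v18,v15) [+-+] → (-1.51934, 0.243, 0)–(-1.60527, 0.243, -0.0859107)  len=0.1215
  (v15,v18,v19) [+--] → (-1.60527, 0.243, -0.0859107)–(-2.05936, 0.243, -0.54)  len=0.6422
  (v15,v19,v12) [+-+] → (-2.05936, 0.243, -0.54)–(-2.12808, 0.243, -0.47127)  len=0.0972
  (v12,v19,v16) [+--] → (-2.12808, 0.243, -0.47127)–(-2.59935, 0.243, 0)  len=0.6665

Chained into 2 loop(s):
  loop 1: 8 segments, perimeter = 3.0547
  loop 2: 8 segments, perimeter = 3.0547
Total perimeter = 6.109


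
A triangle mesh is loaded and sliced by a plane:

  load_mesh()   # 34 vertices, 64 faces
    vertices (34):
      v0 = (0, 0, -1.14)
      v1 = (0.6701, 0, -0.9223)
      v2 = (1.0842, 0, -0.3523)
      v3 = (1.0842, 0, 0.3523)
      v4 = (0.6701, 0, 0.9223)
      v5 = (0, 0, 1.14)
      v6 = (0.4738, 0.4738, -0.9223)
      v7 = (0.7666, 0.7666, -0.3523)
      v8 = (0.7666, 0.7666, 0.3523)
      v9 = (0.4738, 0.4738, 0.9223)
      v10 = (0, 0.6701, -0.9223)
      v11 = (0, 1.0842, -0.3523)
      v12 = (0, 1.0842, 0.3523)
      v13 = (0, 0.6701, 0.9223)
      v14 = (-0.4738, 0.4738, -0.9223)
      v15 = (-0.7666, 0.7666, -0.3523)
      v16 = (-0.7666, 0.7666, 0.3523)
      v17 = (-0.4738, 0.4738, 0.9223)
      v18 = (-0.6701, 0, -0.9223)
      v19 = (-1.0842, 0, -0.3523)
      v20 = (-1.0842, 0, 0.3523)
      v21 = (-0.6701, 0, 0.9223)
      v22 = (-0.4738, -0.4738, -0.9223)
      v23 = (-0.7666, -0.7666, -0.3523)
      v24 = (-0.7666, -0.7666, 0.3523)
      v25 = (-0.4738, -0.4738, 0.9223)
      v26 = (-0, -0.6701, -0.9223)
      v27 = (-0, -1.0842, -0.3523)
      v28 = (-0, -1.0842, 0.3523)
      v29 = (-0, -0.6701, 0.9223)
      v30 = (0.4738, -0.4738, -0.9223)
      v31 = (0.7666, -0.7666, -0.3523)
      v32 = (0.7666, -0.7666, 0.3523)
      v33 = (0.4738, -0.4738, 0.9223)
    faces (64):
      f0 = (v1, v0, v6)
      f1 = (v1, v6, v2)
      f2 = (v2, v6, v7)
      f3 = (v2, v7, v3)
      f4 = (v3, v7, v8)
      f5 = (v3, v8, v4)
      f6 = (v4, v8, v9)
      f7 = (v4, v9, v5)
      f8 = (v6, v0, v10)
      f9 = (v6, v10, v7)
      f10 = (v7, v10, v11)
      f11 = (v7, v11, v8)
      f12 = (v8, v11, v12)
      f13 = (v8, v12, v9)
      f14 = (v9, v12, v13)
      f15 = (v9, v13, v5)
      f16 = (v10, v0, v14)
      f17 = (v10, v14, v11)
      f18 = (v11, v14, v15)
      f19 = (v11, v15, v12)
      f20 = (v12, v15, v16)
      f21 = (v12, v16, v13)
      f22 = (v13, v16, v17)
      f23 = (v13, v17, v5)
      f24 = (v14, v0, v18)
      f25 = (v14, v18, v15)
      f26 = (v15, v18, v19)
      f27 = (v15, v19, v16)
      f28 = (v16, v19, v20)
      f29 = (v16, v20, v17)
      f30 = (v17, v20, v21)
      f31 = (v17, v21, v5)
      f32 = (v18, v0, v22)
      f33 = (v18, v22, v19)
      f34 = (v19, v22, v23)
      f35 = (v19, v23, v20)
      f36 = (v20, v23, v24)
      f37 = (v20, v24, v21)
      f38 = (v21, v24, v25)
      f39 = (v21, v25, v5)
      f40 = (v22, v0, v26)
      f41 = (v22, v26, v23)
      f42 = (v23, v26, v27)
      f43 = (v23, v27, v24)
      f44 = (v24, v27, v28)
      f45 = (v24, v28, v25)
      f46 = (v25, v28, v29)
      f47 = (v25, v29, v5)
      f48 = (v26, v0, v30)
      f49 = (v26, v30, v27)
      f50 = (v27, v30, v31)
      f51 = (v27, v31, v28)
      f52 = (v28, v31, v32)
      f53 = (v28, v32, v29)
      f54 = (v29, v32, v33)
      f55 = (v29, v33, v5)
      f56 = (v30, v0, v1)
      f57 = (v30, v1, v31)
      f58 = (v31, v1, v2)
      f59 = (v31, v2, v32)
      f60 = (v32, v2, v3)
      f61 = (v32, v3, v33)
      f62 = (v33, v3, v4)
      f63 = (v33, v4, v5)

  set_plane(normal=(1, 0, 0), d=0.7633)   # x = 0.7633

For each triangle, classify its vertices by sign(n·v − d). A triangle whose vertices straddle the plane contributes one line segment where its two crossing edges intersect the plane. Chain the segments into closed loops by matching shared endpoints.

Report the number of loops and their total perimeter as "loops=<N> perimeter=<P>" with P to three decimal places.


Straddling triangles (18 of 64):
  (v1,v6,v2) [--+] → (0.7633, 0.249087, -0.651961)–(0.7633, 0, -0.794012)  len=0.2867
  (v2,v6,v7) [+-+] → (0.7633, 0.249087, -0.651961)–(0.7633, 0.7633, -0.358724)  len=0.5919
  (v3,v8,v4) [++-] → (0.7633, 0.740385, 0.371792)–(0.7633, 0, 0.794012)  len=0.8523
  (v4,v8,v9) [-+-] → (0.7633, 0.740385, 0.371792)–(0.7633, 0.7633, 0.358724)  len=0.0264
  (v6,v10,v7) [--+] → (0.7633, 0.766185, -0.354754)–(0.7633, 0.7633, -0.358724)  len=0.0049
  (v7,v10,v11) [+--] → (0.7633, 0.766185, -0.354754)–(0.7633, 0.767967, -0.3523)  len=0.0030
  (v7,v11,v8) [+-+] → (0.7633, 0.767967, -0.3523)–(0.7633, 0.767967, 0.349267)  len=0.7016
  (v8,v11,v12) [+--] → (0.7633, 0.767967, 0.349267)–(0.7633, 0.767967, 0.3523)  len=0.0030
  (v8,v12,v9) [+--] → (0.7633, 0.767967, 0.3523)–(0.7633, 0.7633, 0.358724)  len=0.0079
  (v27,v30,v31) [--+] → (0.7633, -0.7633, -0.358724)–(0.7633, -0.767967, -0.3523)  len=0.0079
  (v27,v31,v28) [-+-] → (0.7633, -0.767967, -0.3523)–(0.7633, -0.767967, -0.349267)  len=0.0030
  (v28,v31,v32) [-++] → (0.7633, -0.767967, -0.349267)–(0.7633, -0.767967, 0.3523)  len=0.7016
  (v28,v32,v29) [-+-] → (0.7633, -0.767967, 0.3523)–(0.7633, -0.766185, 0.354754)  len=0.0030
  (v29,v32,v33) [-+-] → (0.7633, -0.766185, 0.354754)–(0.7633, -0.7633, 0.358724)  len=0.0049
  (v30,v1,v31) [--+] → (0.7633, -0.740385, -0.371792)–(0.7633, -0.7633, -0.358724)  len=0.0264
  (v31,v1,v2) [+-+] → (0.7633, -0.740385, -0.371792)–(0.7633, 0, -0.794012)  len=0.8523
  (v32,v3,v33) [++-] → (0.7633, -0.249087, 0.651961)–(0.7633, -0.7633, 0.358724)  len=0.5919
  (v33,v3,v4) [-+-] → (0.7633, -0.249087, 0.651961)–(0.7633, 0, 0.794012)  len=0.2867

Chained into 1 loop(s):
  loop 1: 18 segments, perimeter = 4.9557
Total perimeter = 4.956

loops=1 perimeter=4.956


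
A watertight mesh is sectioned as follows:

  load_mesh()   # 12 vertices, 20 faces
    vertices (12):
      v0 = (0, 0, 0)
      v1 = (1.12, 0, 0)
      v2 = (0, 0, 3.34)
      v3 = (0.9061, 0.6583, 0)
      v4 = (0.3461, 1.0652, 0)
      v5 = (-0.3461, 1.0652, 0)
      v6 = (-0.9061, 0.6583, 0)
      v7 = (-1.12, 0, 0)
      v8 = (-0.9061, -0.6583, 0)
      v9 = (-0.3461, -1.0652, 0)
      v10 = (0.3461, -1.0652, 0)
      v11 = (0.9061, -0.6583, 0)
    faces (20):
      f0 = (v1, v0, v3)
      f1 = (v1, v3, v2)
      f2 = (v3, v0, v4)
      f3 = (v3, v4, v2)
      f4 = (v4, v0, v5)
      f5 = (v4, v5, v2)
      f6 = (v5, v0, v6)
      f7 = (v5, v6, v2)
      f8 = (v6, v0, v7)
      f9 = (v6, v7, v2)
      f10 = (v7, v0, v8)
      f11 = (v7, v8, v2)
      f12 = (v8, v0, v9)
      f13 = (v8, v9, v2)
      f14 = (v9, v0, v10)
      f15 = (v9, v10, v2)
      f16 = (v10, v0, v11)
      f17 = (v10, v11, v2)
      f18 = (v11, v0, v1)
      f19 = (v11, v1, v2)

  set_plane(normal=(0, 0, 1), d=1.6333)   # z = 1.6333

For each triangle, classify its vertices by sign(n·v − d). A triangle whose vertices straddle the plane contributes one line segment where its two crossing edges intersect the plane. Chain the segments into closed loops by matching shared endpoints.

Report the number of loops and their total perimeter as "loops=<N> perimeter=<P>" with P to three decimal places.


Straddling triangles (10 of 20):
  (v1,v3,v2) [--+] → (0.463006, 0.336383, 1.6333)–(0.572307, 0, 1.6333)  len=0.3537
  (v3,v4,v2) [--+] → (0.176853, 0.544304, 1.6333)–(0.463006, 0.336383, 1.6333)  len=0.3537
  (v4,v5,v2) [--+] → (-0.176853, 0.544304, 1.6333)–(0.176853, 0.544304, 1.6333)  len=0.3537
  (v5,v6,v2) [--+] → (-0.463006, 0.336383, 1.6333)–(-0.176853, 0.544304, 1.6333)  len=0.3537
  (v6,v7,v2) [--+] → (-0.572307, 0, 1.6333)–(-0.463006, 0.336383, 1.6333)  len=0.3537
  (v7,v8,v2) [--+] → (-0.463006, -0.336383, 1.6333)–(-0.572307, 0, 1.6333)  len=0.3537
  (v8,v9,v2) [--+] → (-0.176853, -0.544304, 1.6333)–(-0.463006, -0.336383, 1.6333)  len=0.3537
  (v9,v10,v2) [--+] → (0.176853, -0.544304, 1.6333)–(-0.176853, -0.544304, 1.6333)  len=0.3537
  (v10,v11,v2) [--+] → (0.463006, -0.336383, 1.6333)–(0.176853, -0.544304, 1.6333)  len=0.3537
  (v11,v1,v2) [--+] → (0.572307, 0, 1.6333)–(0.463006, -0.336383, 1.6333)  len=0.3537

Chained into 1 loop(s):
  loop 1: 10 segments, perimeter = 3.5371
Total perimeter = 3.537

loops=1 perimeter=3.537


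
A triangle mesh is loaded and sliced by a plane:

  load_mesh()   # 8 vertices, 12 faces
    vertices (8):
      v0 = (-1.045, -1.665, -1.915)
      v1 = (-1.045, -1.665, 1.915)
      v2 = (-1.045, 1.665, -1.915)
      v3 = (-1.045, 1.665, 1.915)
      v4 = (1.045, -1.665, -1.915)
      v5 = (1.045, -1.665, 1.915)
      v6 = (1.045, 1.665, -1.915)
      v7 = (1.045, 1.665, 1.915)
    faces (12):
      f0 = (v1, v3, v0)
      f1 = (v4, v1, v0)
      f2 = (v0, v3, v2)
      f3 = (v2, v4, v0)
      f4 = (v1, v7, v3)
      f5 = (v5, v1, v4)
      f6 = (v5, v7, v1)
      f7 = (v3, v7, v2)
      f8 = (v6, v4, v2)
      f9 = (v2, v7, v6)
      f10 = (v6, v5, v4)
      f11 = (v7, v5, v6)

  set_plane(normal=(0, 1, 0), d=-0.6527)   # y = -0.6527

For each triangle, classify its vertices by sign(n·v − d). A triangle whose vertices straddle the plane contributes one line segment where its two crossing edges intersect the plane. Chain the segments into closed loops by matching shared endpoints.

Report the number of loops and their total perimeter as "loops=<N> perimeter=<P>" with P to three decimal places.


loops=1 perimeter=11.840

Straddling triangles (8 of 12):
  (v1,v3,v0) [-+-] → (-1.045, -0.6527, 1.915)–(-1.045, -0.6527, -0.750703)  len=2.6657
  (v0,v3,v2) [-++] → (-1.045, -0.6527, -0.750703)–(-1.045, -0.6527, -1.915)  len=1.1643
  (v2,v4,v0) [+--] → (0.409653, -0.6527, -1.915)–(-1.045, -0.6527, -1.915)  len=1.4547
  (v1,v7,v3) [-++] → (-0.409653, -0.6527, 1.915)–(-1.045, -0.6527, 1.915)  len=0.6353
  (v5,v7,v1) [-+-] → (1.045, -0.6527, 1.915)–(-0.409653, -0.6527, 1.915)  len=1.4547
  (v6,v4,v2) [+-+] → (1.045, -0.6527, -1.915)–(0.409653, -0.6527, -1.915)  len=0.6353
  (v6,v5,v4) [+--] → (1.045, -0.6527, 0.750703)–(1.045, -0.6527, -1.915)  len=2.6657
  (v7,v5,v6) [+-+] → (1.045, -0.6527, 1.915)–(1.045, -0.6527, 0.750703)  len=1.1643

Chained into 1 loop(s):
  loop 1: 8 segments, perimeter = 11.8400
Total perimeter = 11.840


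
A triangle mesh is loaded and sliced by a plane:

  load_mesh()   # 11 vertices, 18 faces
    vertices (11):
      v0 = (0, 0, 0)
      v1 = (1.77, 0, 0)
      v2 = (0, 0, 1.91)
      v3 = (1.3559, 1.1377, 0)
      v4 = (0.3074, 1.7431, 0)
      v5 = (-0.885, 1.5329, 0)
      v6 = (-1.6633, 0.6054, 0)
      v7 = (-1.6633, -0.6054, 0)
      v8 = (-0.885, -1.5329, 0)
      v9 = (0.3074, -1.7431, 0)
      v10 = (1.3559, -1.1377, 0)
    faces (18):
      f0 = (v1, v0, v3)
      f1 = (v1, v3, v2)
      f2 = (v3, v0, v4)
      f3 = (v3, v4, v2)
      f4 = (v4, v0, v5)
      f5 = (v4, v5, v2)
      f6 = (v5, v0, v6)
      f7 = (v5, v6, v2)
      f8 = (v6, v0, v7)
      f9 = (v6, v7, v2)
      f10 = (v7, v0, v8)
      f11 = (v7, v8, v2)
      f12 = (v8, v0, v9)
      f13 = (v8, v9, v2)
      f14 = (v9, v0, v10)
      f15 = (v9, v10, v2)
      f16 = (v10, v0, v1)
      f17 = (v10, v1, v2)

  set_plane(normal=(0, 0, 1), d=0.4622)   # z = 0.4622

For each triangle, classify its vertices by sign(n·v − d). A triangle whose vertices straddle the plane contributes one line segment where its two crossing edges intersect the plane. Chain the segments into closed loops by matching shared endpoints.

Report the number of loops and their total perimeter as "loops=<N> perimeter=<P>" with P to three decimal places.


loops=1 perimeter=8.260

Straddling triangles (9 of 18):
  (v1,v3,v2) [--+] → (1.02779, 0.862389, 0.4622)–(1.34168, 0, 0.4622)  len=0.9177
  (v3,v4,v2) [--+] → (0.233012, 1.32129, 0.4622)–(1.02779, 0.862389, 0.4622)  len=0.9177
  (v4,v5,v2) [--+] → (-0.670839, 1.16195, 0.4622)–(0.233012, 1.32129, 0.4622)  len=0.9178
  (v5,v6,v2) [--+] → (-1.2608, 0.4589, 0.4622)–(-0.670839, 1.16195, 0.4622)  len=0.9178
  (v6,v7,v2) [--+] → (-1.2608, -0.4589, 0.4622)–(-1.2608, 0.4589, 0.4622)  len=0.9178
  (v7,v8,v2) [--+] → (-0.670839, -1.16195, 0.4622)–(-1.2608, -0.4589, 0.4622)  len=0.9178
  (v8,v9,v2) [--+] → (0.233012, -1.32129, 0.4622)–(-0.670839, -1.16195, 0.4622)  len=0.9178
  (v9,v10,v2) [--+] → (1.02779, -0.862389, 0.4622)–(0.233012, -1.32129, 0.4622)  len=0.9177
  (v10,v1,v2) [--+] → (1.34168, 0, 0.4622)–(1.02779, -0.862389, 0.4622)  len=0.9177

Chained into 1 loop(s):
  loop 1: 9 segments, perimeter = 8.2599
Total perimeter = 8.260


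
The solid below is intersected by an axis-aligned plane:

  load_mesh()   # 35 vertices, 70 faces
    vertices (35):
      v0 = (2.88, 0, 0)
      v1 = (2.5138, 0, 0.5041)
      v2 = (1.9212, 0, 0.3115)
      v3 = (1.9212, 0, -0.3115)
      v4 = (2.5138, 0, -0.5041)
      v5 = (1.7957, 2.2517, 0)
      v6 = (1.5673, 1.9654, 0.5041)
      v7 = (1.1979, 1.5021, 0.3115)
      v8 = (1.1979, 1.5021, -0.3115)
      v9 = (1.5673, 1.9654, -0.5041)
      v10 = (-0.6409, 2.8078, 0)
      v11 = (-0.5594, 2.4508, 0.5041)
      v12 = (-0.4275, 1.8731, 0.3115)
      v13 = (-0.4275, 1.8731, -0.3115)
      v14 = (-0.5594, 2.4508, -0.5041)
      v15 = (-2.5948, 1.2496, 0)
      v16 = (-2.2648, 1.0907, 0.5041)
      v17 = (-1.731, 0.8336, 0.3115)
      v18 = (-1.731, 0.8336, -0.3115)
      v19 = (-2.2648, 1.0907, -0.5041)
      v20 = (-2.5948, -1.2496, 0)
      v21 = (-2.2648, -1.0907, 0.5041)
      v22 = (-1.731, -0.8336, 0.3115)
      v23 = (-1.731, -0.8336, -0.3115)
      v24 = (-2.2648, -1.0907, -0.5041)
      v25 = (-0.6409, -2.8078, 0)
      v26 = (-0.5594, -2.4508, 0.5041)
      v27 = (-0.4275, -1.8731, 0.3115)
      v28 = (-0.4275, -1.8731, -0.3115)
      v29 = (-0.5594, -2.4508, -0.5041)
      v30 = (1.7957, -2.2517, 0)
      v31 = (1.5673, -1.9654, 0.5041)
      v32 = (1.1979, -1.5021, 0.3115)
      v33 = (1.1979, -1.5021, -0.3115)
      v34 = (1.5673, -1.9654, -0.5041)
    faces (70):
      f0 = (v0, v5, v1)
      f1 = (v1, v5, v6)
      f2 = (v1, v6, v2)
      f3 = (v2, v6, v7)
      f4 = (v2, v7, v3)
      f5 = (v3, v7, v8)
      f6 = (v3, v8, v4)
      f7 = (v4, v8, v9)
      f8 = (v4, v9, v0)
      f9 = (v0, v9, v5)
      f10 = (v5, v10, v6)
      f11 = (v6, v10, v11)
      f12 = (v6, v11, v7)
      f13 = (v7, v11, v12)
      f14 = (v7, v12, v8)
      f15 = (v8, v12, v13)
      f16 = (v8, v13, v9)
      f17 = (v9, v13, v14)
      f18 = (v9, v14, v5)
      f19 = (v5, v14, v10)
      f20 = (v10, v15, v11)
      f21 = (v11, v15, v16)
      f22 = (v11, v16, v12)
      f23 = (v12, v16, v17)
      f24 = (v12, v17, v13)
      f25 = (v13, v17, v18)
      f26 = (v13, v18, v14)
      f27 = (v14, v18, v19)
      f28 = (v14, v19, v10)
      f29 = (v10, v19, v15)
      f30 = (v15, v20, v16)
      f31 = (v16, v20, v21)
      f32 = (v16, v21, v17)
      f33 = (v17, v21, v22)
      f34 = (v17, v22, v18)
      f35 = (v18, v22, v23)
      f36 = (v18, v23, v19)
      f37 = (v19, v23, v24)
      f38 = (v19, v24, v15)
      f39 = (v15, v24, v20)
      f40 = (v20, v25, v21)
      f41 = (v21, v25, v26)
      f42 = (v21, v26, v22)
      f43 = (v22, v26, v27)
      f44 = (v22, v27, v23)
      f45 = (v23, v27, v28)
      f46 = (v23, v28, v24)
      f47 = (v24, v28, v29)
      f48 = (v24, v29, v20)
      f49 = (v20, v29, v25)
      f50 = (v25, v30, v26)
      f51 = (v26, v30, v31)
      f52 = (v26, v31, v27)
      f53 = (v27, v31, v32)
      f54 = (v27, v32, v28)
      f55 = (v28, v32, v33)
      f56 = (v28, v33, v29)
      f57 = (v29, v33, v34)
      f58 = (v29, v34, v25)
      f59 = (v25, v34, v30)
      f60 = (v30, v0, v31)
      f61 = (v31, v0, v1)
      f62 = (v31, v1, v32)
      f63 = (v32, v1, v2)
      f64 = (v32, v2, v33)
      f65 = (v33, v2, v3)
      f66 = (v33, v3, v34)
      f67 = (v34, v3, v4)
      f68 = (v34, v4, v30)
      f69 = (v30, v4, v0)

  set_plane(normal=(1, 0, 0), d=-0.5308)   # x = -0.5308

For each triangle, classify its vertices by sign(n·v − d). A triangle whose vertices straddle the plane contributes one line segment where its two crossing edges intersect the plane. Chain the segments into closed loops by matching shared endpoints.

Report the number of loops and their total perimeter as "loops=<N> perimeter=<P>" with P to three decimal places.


Straddling triangles (24 of 70):
  (v5,v10,v6) [+-+] → (-0.5308, 2.78267, 0)–(-0.5308, 2.7658, 0.0251342)  len=0.0303
  (v6,v10,v11) [+--] → (-0.5308, 2.7658, 0.0251342)–(-0.5308, 2.44427, 0.5041)  len=0.5769
  (v6,v11,v7) [+-+] → (-0.5308, 2.44427, 0.5041)–(-0.5308, 2.43536, 0.500965)  len=0.0094
  (v7,v11,v12) [+-+] → (-0.5308, 2.43536, 0.500965)–(-0.5308, 2.32554, 0.462338)  len=0.1164
  (v9,v13,v14) [++-] → (-0.5308, 2.32554, -0.462338)–(-0.5308, 2.44427, -0.5041)  len=0.1259
  (v9,v14,v5) [+-+] → (-0.5308, 2.44427, -0.5041)–(-0.5308, 2.44838, -0.497978)  len=0.0074
  (v5,v14,v10) [+--] → (-0.5308, 2.44838, -0.497978)–(-0.5308, 2.78267, 0)  len=0.5998
  (v11,v16,v12) [--+] → (-0.5308, 1.82911, 0.322329)–(-0.5308, 2.32554, 0.462338)  len=0.5158
  (v12,v16,v17) [+--] → (-0.5308, 1.82911, 0.322329)–(-0.5308, 1.79072, 0.3115)  len=0.0399
  (v12,v17,v13) [+-+] → (-0.5308, 1.79072, 0.3115)–(-0.5308, 1.79072, -0.262128)  len=0.5736
  (v13,v17,v18) [+--] → (-0.5308, 1.79072, -0.262128)–(-0.5308, 1.79072, -0.3115)  len=0.0494
  (v13,v18,v14) [+--] → (-0.5308, 1.79072, -0.3115)–(-0.5308, 2.32554, -0.462338)  len=0.5557
  (v22,v26,v27) [--+] → (-0.5308, -2.32554, 0.462338)–(-0.5308, -1.79072, 0.3115)  len=0.5557
  (v22,v27,v23) [-+-] → (-0.5308, -1.79072, 0.3115)–(-0.5308, -1.79072, 0.262128)  len=0.0494
  (v23,v27,v28) [-++] → (-0.5308, -1.79072, 0.262128)–(-0.5308, -1.79072, -0.3115)  len=0.5736
  (v23,v28,v24) [-+-] → (-0.5308, -1.79072, -0.3115)–(-0.5308, -1.82911, -0.322329)  len=0.0399
  (v24,v28,v29) [-+-] → (-0.5308, -1.82911, -0.322329)–(-0.5308, -2.32554, -0.462338)  len=0.5158
  (v25,v30,v26) [-+-] → (-0.5308, -2.78267, 0)–(-0.5308, -2.44838, 0.497978)  len=0.5998
  (v26,v30,v31) [-++] → (-0.5308, -2.44838, 0.497978)–(-0.5308, -2.44427, 0.5041)  len=0.0074
  (v26,v31,v27) [-++] → (-0.5308, -2.44427, 0.5041)–(-0.5308, -2.32554, 0.462338)  len=0.1259
  (v28,v33,v29) [++-] → (-0.5308, -2.43536, -0.500965)–(-0.5308, -2.32554, -0.462338)  len=0.1164
  (v29,v33,v34) [-++] → (-0.5308, -2.43536, -0.500965)–(-0.5308, -2.44427, -0.5041)  len=0.0094
  (v29,v34,v25) [-+-] → (-0.5308, -2.44427, -0.5041)–(-0.5308, -2.7658, -0.0251342)  len=0.5769
  (v25,v34,v30) [-++] → (-0.5308, -2.7658, -0.0251342)–(-0.5308, -2.78267, 0)  len=0.0303

Chained into 2 loop(s):
  loop 1: 12 segments, perimeter = 3.2004
  loop 2: 12 segments, perimeter = 3.2004
Total perimeter = 6.401

loops=2 perimeter=6.401


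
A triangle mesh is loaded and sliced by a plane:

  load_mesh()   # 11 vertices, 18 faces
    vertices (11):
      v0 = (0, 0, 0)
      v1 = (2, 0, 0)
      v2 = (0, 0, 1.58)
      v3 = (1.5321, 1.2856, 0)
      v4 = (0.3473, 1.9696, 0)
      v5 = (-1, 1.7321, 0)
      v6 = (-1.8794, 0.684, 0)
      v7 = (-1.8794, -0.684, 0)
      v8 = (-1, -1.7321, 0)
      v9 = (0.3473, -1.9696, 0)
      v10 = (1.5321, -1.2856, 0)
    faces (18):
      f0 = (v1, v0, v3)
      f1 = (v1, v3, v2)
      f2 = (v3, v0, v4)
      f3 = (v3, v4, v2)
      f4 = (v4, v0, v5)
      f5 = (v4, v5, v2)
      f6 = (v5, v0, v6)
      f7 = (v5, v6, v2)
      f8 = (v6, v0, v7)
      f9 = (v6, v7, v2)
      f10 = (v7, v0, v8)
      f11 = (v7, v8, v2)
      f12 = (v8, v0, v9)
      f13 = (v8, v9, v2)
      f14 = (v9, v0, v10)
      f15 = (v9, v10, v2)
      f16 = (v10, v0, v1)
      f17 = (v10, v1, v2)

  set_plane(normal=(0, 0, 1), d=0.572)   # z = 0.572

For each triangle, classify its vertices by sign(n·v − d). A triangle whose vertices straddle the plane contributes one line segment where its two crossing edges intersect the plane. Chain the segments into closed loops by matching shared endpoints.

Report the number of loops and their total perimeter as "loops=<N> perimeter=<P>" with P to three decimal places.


loops=1 perimeter=7.855

Straddling triangles (9 of 18):
  (v1,v3,v2) [--+] → (0.977441, 0.82018, 0.572)–(1.27595, 0, 0.572)  len=0.8728
  (v3,v4,v2) [--+] → (0.221569, 1.25655, 0.572)–(0.977441, 0.82018, 0.572)  len=0.8728
  (v4,v5,v2) [--+] → (-0.637975, 1.10504, 0.572)–(0.221569, 1.25655, 0.572)  len=0.8728
  (v5,v6,v2) [--+] → (-1.19901, 0.436375, 0.572)–(-0.637975, 1.10504, 0.572)  len=0.8729
  (v6,v7,v2) [--+] → (-1.19901, -0.436375, 0.572)–(-1.19901, 0.436375, 0.572)  len=0.8727
  (v7,v8,v2) [--+] → (-0.637975, -1.10504, 0.572)–(-1.19901, -0.436375, 0.572)  len=0.8729
  (v8,v9,v2) [--+] → (0.221569, -1.25655, 0.572)–(-0.637975, -1.10504, 0.572)  len=0.8728
  (v9,v10,v2) [--+] → (0.977441, -0.82018, 0.572)–(0.221569, -1.25655, 0.572)  len=0.8728
  (v10,v1,v2) [--+] → (1.27595, 0, 0.572)–(0.977441, -0.82018, 0.572)  len=0.8728

Chained into 1 loop(s):
  loop 1: 9 segments, perimeter = 7.8553
Total perimeter = 7.855


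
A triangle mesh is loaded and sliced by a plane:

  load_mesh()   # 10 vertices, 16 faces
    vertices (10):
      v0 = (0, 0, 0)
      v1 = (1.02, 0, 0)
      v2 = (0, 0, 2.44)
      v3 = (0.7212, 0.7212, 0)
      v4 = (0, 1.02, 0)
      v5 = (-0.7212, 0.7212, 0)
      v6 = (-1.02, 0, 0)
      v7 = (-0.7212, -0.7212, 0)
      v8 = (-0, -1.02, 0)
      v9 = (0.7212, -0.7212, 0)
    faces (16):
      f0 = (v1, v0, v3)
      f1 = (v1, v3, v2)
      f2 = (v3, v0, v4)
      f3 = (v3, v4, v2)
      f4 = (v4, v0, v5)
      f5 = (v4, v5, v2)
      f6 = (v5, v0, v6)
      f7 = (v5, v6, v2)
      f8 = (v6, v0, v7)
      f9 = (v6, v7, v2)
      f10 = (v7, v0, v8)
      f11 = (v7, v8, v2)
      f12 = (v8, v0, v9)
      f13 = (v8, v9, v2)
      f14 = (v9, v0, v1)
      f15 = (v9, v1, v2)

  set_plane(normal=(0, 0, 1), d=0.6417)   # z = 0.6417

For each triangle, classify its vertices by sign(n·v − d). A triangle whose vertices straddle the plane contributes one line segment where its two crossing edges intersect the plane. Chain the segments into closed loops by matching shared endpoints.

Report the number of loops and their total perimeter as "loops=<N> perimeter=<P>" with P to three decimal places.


loops=1 perimeter=4.603

Straddling triangles (8 of 16):
  (v1,v3,v2) [--+] → (0.53153, 0.53153, 0.6417)–(0.751748, 0, 0.6417)  len=0.5753
  (v3,v4,v2) [--+] → (0, 0.751748, 0.6417)–(0.53153, 0.53153, 0.6417)  len=0.5753
  (v4,v5,v2) [--+] → (-0.53153, 0.53153, 0.6417)–(0, 0.751748, 0.6417)  len=0.5753
  (v5,v6,v2) [--+] → (-0.751748, 0, 0.6417)–(-0.53153, 0.53153, 0.6417)  len=0.5753
  (v6,v7,v2) [--+] → (-0.53153, -0.53153, 0.6417)–(-0.751748, 0, 0.6417)  len=0.5753
  (v7,v8,v2) [--+] → (0, -0.751748, 0.6417)–(-0.53153, -0.53153, 0.6417)  len=0.5753
  (v8,v9,v2) [--+] → (0.53153, -0.53153, 0.6417)–(0, -0.751748, 0.6417)  len=0.5753
  (v9,v1,v2) [--+] → (0.751748, 0, 0.6417)–(0.53153, -0.53153, 0.6417)  len=0.5753

Chained into 1 loop(s):
  loop 1: 8 segments, perimeter = 4.6028
Total perimeter = 4.603
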